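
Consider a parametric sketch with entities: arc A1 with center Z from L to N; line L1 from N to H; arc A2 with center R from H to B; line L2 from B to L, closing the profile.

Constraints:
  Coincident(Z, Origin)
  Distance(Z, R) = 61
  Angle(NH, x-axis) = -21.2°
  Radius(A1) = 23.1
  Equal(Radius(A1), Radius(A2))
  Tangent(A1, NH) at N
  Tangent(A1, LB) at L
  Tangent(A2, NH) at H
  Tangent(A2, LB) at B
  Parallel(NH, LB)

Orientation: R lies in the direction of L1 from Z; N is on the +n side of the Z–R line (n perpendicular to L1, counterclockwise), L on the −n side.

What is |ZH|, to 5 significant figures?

65.227

Tangency of A1 to both parallel lines with radius 23.1 puts N and L at Z ± 23.1·n: N = (8.3535, 21.537), L = (-8.3535, -21.537). Equal radii place H and B the same way about R: H = R + 23.1·n = (65.225, -0.52242), B = R − 23.1·n = (48.518, -43.596). Then |ZH| = |H − Z| = 65.227.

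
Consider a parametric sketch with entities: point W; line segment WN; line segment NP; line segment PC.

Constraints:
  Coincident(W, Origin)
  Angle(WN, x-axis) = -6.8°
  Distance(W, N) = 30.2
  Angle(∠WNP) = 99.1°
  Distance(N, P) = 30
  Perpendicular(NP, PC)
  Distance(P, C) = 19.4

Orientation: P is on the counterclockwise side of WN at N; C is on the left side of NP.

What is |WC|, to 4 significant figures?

36.30

∠WNP = 99.1°, so NP runs at -6.8° + (180° − 99.1°) = 74.10° from the x-axis; with |NP| = 30.0, P = N + 30.0·(cos 74.10°, sin 74.10°) = (38.21, 25.28). NP ⟂ PC; with |PC| = 19.4 on the left of NP, C = P + 19.4·(-0.9617, 0.2740) = (19.55, 30.59). Then |WC| = |C − W| = 36.30.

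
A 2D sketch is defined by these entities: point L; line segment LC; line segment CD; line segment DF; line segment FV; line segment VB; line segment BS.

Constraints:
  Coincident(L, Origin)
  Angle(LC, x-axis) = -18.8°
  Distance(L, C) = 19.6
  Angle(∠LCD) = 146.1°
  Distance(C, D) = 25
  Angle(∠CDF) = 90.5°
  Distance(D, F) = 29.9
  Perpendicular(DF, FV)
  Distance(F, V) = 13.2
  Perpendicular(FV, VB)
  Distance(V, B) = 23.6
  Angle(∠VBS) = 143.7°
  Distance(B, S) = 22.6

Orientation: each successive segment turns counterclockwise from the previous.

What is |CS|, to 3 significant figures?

27.8

L is at the origin; LC runs at -18.8° with length 19.6, so C = (18.6, -6.32). ∠LCD = 146.1° gives CD at 15.1° from the x-axis; with |CD| = 25.0, D = (42.7, 0.196). ∠CDF = 90.5° gives DF at 105° from the x-axis; with |DF| = 29.9, F = (35.2, 29.1). DF is perpendicular to FV, so FV runs at -165°; with |FV| = 13.2, V = (22.4, 25.8). FV ⟂ VB, so VB runs at -75.4°; with |VB| = 23.6, B = (28.3, 2.97). ∠VBS = 143.7° gives BS at -39.1° from the x-axis; with |BS| = 22.6, S = (45.9, -11.3). Then |CS| = |S − C| = 27.8.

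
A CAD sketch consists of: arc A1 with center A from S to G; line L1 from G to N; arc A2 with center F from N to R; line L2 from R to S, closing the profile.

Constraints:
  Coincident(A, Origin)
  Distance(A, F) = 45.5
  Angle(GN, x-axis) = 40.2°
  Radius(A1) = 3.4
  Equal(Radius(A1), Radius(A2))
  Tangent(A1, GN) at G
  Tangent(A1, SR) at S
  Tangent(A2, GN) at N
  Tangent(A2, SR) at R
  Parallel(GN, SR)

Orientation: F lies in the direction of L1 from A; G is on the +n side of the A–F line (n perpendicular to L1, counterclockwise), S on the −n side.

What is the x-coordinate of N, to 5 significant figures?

32.558

Tangency of A1 to both parallel lines with radius 3.4 puts G and S at A ± 3.4·n: G = (-2.1946, 2.5969), S = (2.1946, -2.5969). Equal radii place N and R the same way about F: N = F + 3.4·n = (32.558, 31.965), R = F − 3.4·n = (36.947, 26.771). So N.x = 32.558.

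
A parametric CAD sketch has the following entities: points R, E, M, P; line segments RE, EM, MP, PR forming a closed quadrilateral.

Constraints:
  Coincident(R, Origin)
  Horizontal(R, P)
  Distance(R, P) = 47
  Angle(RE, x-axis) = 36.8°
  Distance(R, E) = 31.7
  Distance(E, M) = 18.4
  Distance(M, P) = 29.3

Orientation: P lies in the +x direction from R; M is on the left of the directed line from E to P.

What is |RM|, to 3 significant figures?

50.1

R is at the origin; R and P share the same y with |RP| = 47.0 and P in +x, so P = (47.0, 0). RE runs at 36.8° with |RE| = 31.7, so E = (25.4, 19.0). M is determined by |EM| = 18.4 and |MP| = 29.3 together: it lies at the intersection of circle(E, 18.4) and circle(P, 29.3). With |EP| = 28.8, the foot of the radical line on EP is 5.35 from E and the perpendicular offset is √(18.4² − 5.35²) = 17.6. Taking the left-of-EP solution: M = (41.0, 28.7).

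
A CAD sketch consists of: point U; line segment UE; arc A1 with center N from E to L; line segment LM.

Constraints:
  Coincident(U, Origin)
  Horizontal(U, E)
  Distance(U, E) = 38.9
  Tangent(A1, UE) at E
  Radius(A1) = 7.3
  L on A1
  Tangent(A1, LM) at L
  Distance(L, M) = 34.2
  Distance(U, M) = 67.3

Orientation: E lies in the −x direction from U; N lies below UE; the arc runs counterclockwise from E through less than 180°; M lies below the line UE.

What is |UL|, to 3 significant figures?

46.2

Checks: |NL| = 7.300 ✓; ∠(NL, LM) = 90.00° ✓; |LM| = 34.20 ✓; |UM| = 67.30 ✓.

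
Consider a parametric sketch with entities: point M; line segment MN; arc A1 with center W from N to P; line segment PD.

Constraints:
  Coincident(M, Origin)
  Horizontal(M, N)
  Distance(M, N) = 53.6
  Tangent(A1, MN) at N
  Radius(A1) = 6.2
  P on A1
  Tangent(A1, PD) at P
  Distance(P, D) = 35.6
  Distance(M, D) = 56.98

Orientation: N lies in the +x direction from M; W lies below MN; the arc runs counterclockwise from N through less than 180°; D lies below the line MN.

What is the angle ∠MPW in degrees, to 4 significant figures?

174.9°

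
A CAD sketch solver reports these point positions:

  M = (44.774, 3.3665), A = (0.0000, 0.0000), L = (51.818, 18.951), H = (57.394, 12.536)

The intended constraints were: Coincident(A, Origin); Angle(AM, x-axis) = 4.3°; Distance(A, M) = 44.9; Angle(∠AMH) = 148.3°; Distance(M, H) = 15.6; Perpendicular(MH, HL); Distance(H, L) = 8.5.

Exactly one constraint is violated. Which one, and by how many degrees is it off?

Perpendicular(MH, HL) — off by 5.00°.

A = (0.00, 0.00) ✓; AM at 4.300° ✓; |AM| = 44.90 ✓; ∠AMH = 148.3° ✓; |MH| = 15.60 ✓; ∠(MH, HL) = 95.00° ✗; |HL| = 8.500 ✓.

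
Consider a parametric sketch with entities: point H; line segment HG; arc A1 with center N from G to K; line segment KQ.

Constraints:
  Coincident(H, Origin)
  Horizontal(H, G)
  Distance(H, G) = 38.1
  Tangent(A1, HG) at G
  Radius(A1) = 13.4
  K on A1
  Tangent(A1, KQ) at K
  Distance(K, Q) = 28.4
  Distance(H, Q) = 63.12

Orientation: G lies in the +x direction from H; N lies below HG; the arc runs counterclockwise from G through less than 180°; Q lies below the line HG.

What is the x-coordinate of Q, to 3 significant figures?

45.3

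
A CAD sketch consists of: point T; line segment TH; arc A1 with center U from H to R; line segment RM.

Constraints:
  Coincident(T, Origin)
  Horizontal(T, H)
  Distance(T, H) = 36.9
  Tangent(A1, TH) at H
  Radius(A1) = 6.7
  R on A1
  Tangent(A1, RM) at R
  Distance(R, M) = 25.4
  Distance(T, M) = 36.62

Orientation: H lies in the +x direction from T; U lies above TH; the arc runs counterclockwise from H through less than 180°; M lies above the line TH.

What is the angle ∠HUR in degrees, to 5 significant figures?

137.62°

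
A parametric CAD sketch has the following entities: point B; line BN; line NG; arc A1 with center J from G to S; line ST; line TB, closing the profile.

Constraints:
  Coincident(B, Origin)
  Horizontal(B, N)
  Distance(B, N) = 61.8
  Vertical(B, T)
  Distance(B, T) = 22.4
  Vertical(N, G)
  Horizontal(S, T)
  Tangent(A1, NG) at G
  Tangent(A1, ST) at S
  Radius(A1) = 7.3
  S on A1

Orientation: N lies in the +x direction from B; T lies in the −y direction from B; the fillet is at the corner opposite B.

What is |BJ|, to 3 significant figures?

56.6

BT is vertical with |BT| = 22.4 and T on the −y side, so T = (0.00, -22.4). The virtual corner opposite B is at (61.8, -22.4). Since A1 is tangent to NG there, JG ⟂ NG and the tangent condition forces JS to be normal to ST, with radius 7.3, so the center J sits 7.3 in from both sides at J = (54.5, -15.1). Then |BJ| = |J − B| = 56.6.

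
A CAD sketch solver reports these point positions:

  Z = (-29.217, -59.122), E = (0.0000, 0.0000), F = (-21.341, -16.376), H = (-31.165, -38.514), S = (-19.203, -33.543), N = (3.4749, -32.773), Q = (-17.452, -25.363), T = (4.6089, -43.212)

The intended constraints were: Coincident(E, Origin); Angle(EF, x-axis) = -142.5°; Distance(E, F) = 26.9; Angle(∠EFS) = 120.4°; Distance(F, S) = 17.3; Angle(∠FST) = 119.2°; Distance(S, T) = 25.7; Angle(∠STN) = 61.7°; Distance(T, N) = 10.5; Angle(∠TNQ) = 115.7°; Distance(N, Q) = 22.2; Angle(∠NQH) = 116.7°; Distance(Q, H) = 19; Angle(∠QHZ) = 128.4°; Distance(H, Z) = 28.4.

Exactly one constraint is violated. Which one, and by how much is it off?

Distance(H, Z) = 28.4 — off by 7.70.

E = (0.00, 0.00) ✓; EF at -142.5° ✓; |EF| = 26.90 ✓; ∠EFS = 120.4° ✓; |FS| = 17.30 ✓; ∠FST = 119.2° ✓; |ST| = 25.70 ✓; ∠STN = 61.70° ✓; |TN| = 10.50 ✓; ∠TNQ = 115.7° ✓; |NQ| = 22.20 ✓; ∠NQH = 116.7° ✓; |QH| = 19.00 ✓; ∠QHZ = 128.4° ✓; |HZ| = 20.70 ✗.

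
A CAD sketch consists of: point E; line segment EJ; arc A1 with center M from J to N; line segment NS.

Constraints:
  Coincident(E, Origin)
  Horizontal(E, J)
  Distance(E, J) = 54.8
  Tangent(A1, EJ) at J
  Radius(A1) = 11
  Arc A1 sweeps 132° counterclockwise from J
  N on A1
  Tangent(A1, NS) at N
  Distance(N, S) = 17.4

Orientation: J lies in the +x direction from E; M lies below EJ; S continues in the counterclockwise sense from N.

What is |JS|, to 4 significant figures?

31.48

E is at the origin; E and J share the same y with |EJ| = 54.8 and J on the +x side, so J = (54.80, 0.000). The tangent condition forces MJ to be normal to EJ, so M = J + (0, -11) = (54.80, -11.00). On A1, J sits at bearing 90° from M; a 132° counterclockwise sweep puts N at bearing 222°, so N = M + 11.0·(cos 222°, sin 222°) = (46.63, -18.36). The tangent condition forces MN to be normal to NS, so NS runs along (−sin 222°, cos 222°); with |NS| = 17.4, S = (58.27, -31.29). Then |JS| = |S − J| = 31.48.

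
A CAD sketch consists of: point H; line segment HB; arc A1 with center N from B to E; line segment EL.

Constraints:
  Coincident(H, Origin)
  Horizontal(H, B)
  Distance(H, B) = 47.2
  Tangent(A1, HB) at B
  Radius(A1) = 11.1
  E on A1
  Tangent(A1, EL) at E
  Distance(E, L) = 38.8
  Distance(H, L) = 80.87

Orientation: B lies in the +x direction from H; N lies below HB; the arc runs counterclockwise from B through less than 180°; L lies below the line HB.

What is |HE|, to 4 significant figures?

43.42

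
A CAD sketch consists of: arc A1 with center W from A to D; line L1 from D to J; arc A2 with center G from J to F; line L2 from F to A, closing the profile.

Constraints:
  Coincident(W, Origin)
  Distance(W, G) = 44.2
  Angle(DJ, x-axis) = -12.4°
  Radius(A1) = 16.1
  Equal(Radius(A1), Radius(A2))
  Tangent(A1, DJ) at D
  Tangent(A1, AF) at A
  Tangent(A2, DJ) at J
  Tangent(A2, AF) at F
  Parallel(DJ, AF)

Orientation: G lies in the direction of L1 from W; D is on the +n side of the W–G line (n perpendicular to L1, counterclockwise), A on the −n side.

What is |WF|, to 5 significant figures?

47.041

The slot axis is L1's direction at -12.4°, so u = (cos -12.4°, sin -12.4°) = (0.97667, -0.21474) and n = (−sin -12.4°, cos -12.4°) = (0.21474, 0.97667). W is at the origin and G lies 44.2 along u from W, so G = 44.2·u = (43.169, -9.4913). Tangency of A1 to both parallel lines with radius 16.1 puts D and A at W ± 16.1·n: D = (3.4572, 15.724), A = (-3.4572, -15.724). Equal radii place J and F the same way about G: J = G + 16.1·n = (46.626, 6.2331), F = G − 16.1·n = (39.712, -25.216). Then |WF| = |F − W| = 47.041.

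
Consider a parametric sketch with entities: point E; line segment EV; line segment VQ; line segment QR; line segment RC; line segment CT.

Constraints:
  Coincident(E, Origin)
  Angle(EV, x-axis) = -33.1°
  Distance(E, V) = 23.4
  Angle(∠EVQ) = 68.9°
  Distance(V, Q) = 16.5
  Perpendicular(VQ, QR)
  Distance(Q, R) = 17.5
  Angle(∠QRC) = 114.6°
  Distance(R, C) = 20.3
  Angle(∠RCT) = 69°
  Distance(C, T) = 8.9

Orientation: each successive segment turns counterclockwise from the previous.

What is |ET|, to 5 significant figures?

11.932

∠QRC = 114.6° gives RC at -126.60° from the x-axis; with |RC| = 20.3, C = (-6.1878, -9.2981). ∠RCT = 69.0° gives CT at -15.600° from the x-axis; with |CT| = 8.9, T = (2.3844, -11.691). Then |ET| = |T − E| = 11.932.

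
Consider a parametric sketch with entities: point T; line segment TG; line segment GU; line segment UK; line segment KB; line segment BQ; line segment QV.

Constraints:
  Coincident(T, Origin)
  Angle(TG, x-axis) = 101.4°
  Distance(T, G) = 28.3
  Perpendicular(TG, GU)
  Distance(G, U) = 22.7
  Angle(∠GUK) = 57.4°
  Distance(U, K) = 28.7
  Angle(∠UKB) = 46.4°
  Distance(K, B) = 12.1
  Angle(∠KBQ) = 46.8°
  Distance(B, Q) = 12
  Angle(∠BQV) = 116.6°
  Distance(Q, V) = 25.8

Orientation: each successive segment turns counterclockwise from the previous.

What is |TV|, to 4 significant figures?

20.80

T is at the origin; TG runs at 101.4° with length 28.3, so G = (-5.594, 27.74). TG ⟂ GU, so GU runs at -168.6°; with |GU| = 22.7, U = (-27.85, 23.25). ∠GUK = 57.4° gives UK at -46.00° from the x-axis; with |UK| = 28.7, K = (-7.909, 2.610). ∠UKB = 46.4° gives KB at 87.60° from the x-axis; with |KB| = 12.1, B = (-7.402, 14.70). ∠KBQ = 46.8° gives BQ at -139.2° from the x-axis; with |BQ| = 12.0, Q = (-16.49, 6.858). ∠BQV = 116.6° gives QV at -75.80° from the x-axis; with |QV| = 25.8, V = (-10.16, -18.15). Then |TV| = |V − T| = 20.80.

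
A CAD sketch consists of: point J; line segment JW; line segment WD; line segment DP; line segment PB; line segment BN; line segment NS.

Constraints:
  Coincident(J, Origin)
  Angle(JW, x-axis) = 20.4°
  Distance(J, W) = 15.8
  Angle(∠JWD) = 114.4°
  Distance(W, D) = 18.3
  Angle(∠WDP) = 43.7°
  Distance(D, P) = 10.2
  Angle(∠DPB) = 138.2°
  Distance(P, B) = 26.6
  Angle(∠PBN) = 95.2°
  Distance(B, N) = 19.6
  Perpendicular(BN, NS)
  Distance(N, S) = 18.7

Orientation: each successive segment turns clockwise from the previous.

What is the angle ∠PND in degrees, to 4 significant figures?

15.05°

J is at the origin; JW runs at 20.4° with length 15.8, so W = (14.81, 5.507). ∠JWD = 114.4° gives WD at -45.20° from the x-axis; with |WD| = 18.3, D = (27.70, -7.478). ∠WDP = 43.7° gives DP at 178.5° from the x-axis; with |DP| = 10.2, P = (17.51, -7.211). ∠DPB = 138.2° gives PB at 136.7° from the x-axis; with |PB| = 26.6, B = (-1.851, 11.03). ∠PBN = 95.2° gives BN at 51.90° from the x-axis; with |BN| = 19.6, N = (10.24, 26.46). Then cos ∠PND = NP·ND / (|NP||ND|), giving 15.05°.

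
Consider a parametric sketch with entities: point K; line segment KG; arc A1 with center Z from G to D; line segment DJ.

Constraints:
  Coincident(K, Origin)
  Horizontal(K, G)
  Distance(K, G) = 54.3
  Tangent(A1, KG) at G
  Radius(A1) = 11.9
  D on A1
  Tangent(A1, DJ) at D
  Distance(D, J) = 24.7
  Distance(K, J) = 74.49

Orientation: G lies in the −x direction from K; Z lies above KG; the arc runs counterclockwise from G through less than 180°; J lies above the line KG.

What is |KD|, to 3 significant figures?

50.7

Checks: |KG| = 54.30 ✓; |ZD| = 11.90 ✓; ∠(ZD, DJ) = 90.00° ✓; |DJ| = 24.70 ✓; |KJ| = 74.49 ✓.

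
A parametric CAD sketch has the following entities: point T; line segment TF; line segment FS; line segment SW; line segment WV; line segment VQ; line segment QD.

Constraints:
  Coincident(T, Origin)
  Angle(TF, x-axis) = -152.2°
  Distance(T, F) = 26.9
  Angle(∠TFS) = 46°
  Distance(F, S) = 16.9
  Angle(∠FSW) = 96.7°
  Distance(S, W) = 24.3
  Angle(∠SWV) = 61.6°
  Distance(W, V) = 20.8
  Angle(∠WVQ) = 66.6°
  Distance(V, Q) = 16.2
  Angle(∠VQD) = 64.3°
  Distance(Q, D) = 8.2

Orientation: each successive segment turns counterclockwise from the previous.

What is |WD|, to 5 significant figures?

12.495

T is at the origin; TF runs at -152.2° with length 26.9, so F = (-23.795, -12.546). ∠TFS = 46.0° gives FS at -18.200° from the x-axis; with |FS| = 16.9, S = (-7.7407, -17.824). ∠FSW = 96.7° gives SW at 65.100° from the x-axis; with |SW| = 24.3, W = (2.4905, 4.2169). ∠SWV = 61.6° gives WV at -176.50° from the x-axis; with |WV| = 20.8, V = (-18.271, 2.9471). ∠WVQ = 66.6° gives VQ at -63.100° from the x-axis; with |VQ| = 16.2, Q = (-10.941, -11.500). ∠VQD = 64.3° gives QD at 52.600° from the x-axis; with |QD| = 8.2, D = (-5.9608, -4.9858). Then |WD| = |D − W| = 12.495.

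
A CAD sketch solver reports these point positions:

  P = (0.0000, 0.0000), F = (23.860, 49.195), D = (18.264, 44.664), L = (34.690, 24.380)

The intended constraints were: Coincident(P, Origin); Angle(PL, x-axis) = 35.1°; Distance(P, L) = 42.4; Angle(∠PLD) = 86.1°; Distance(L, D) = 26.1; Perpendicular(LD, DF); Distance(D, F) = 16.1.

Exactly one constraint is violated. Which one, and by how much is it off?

Distance(D, F) = 16.1 — off by 8.90.

P = (0.00, 0.00) ✓; PL at 35.10° ✓; |PL| = 42.40 ✓; ∠PLD = 86.10° ✓; |LD| = 26.10 ✓; ∠(LD, DF) = 90.00° ✓; |DF| = 7.200 ✗.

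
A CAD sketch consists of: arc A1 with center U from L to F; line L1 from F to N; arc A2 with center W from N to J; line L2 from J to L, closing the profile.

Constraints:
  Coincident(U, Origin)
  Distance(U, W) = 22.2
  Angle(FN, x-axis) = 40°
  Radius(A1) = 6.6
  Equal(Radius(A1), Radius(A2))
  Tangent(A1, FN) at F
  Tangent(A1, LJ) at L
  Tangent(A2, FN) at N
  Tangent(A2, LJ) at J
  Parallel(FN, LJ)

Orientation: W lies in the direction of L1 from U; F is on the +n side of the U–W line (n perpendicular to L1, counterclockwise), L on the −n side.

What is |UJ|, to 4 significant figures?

23.16

Tangency of A1 to both parallel lines with radius 6.6 puts F and L at U ± 6.6·n: F = (-4.242, 5.056), L = (4.242, -5.056). Equal radii place N and J the same way about W: N = W + 6.6·n = (12.76, 19.33), J = W − 6.6·n = (21.25, 9.214). Then |UJ| = |J − U| = 23.16.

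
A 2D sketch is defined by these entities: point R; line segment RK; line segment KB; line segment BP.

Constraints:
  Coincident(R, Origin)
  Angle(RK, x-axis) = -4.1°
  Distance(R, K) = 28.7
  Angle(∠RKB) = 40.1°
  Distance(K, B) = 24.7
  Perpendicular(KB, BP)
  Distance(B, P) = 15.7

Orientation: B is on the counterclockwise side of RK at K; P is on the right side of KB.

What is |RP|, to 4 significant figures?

34.30

R is at the origin; RK runs at -4.1° with length 28.7, so K = 28.7·(cos -4.1°, sin -4.1°) = (28.63, -2.052). ∠RKB = 40.1°, so KB runs at -4.1° + (180° − 40.1°) = 135.8° from the x-axis; with |KB| = 24.7, B = K + 24.7·(cos 135.8°, sin 135.8°) = (10.92, 15.17). The perpendicularity gives BP at right angles to KB; with |BP| = 15.7 on the right of KB, P = B + 15.7·(0.6972, 0.7169) = (21.86, 26.42). Then |RP| = |P − R| = 34.30.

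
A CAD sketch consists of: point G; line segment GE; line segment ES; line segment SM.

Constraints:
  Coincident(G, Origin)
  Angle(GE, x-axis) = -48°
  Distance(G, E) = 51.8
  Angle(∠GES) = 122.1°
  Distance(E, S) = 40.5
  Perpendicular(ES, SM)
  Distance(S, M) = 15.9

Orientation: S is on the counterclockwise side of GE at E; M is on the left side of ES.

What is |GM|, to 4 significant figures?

73.56

G is at the origin; GE runs at -48.0° with length 51.8, so E = 51.8·(cos -48.0°, sin -48.0°) = (34.66, -38.49). ∠GES = 122.1°, so ES runs at -48.0° + (180° − 122.1°) = 9.900° from the x-axis; with |ES| = 40.5, S = E + 40.5·(cos 9.900°, sin 9.900°) = (74.56, -31.53). The perpendicularity gives SM at right angles to ES; with |SM| = 15.9 on the left of ES, M = S + 15.9·(-0.1719, 0.9851) = (71.82, -15.87). Then |GM| = |M − G| = 73.56.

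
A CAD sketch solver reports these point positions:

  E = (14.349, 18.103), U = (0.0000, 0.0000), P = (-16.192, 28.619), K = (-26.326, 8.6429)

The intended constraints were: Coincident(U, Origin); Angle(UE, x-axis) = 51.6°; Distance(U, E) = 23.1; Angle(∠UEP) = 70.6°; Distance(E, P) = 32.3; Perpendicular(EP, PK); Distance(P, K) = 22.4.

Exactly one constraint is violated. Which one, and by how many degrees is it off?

Perpendicular(EP, PK) — off by 7.90°.

U = (0.00, 0.00) ✓; UE at 51.60° ✓; |UE| = 23.10 ✓; ∠UEP = 70.60° ✓; |EP| = 32.30 ✓; ∠(EP, PK) = 82.10° ✗; |PK| = 22.40 ✓.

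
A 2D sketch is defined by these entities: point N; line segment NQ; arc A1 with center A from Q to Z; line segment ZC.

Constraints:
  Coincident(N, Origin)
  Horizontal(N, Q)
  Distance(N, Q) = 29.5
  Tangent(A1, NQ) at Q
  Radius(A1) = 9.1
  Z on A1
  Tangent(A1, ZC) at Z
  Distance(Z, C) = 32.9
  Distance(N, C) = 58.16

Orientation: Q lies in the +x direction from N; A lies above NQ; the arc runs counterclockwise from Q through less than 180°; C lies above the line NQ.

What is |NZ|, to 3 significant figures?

39.5

N is at the origin; N and Q share the same y with |NQ| = 29.5 and Q on the +x side, so Q = (29.5, 0.00). A1 meets NQ tangentially, so AQ is at right angles to NQ, so A = Q + (0, 9.1) = (29.5, 9.10). Since AZ ⟂ ZC (tangency), |AC| = √(9.1² + 32.9²) = 34.1 regardless of where Z sits on A1. So C lies on both circle(N, 58.16) and circle(A, 34.1); the above-NQ intersection is C = (41.0, 41.2). Z is the foot of the tangent from C: Z = (38.6, 8.42).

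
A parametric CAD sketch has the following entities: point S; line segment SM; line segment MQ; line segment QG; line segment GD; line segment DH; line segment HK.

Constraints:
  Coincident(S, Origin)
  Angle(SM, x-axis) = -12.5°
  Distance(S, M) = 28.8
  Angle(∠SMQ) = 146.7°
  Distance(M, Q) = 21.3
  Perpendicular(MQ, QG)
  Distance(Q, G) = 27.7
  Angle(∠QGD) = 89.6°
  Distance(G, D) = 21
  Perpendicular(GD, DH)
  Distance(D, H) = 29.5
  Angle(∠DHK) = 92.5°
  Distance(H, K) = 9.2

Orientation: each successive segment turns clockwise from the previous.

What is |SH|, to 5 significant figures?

30.322

∠QGD = 89.6° gives GD at 133.80° from the x-axis; with |GD| = 21.0, D = (8.5735, -25.658). GD ⟂ DH, so DH runs at 43.800°; with |DH| = 29.5, H = (29.865, -5.2399). Then |SH| = |H − S| = 30.322.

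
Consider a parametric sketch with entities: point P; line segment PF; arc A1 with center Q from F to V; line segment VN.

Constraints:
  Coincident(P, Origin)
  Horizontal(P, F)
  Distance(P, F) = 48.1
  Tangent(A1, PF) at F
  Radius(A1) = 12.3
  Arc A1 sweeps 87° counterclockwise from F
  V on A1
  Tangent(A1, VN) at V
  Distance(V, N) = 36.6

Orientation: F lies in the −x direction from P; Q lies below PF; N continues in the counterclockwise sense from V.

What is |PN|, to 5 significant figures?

78.772

P is at the origin; P and F share the same y with |PF| = 48.1 and F on the −x side, so F = (-48.100, 0.0000). A1 meets PF tangentially, so QF is at right angles to PF, so Q = F + (0, -12.3) = (-48.100, -12.300). On A1, F sits at bearing 90° from Q; an 87° counterclockwise sweep puts V at bearing 177°, so V = Q + 12.3·(cos 177°, sin 177°) = (-60.383, -11.656). Since A1 is tangent to VN there, QV ⟂ VN, so VN runs along (−sin 177°, cos 177°); with |VN| = 36.6, N = (-62.299, -48.206). Then |PN| = |N − P| = 78.772.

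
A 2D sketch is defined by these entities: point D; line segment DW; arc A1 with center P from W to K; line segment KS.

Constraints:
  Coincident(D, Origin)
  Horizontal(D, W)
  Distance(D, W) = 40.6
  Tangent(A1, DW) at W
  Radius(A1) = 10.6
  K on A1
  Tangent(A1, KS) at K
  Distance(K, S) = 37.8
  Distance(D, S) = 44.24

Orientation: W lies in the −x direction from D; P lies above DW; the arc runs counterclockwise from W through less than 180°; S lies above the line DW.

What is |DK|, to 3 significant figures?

31.5

Checks: |PK| = 10.60 ✓; ∠(PK, KS) = 90.00° ✓; |KS| = 37.80 ✓; |DS| = 44.24 ✓.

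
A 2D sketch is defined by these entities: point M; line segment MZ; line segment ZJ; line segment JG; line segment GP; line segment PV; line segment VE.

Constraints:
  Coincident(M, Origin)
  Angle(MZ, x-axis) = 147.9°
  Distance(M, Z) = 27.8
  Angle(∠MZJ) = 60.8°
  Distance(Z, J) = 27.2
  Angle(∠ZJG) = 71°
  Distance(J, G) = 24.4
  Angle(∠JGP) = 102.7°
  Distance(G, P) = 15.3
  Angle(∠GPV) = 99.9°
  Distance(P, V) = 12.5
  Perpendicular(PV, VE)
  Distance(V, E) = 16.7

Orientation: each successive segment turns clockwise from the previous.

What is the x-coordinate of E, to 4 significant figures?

-2.290

M is at the origin; MZ runs at 147.9° with length 27.8, so Z = (-23.55, 14.77). ∠MZJ = 60.8° gives ZJ at 28.70° from the x-axis; with |ZJ| = 27.2, J = (0.3084, 27.83). ∠ZJG = 71.0° gives JG at -80.30° from the x-axis; with |JG| = 24.4, G = (4.420, 3.784). ∠JGP = 102.7° gives GP at -157.6° from the x-axis; with |GP| = 15.3, P = (-9.726, -2.047). ∠GPV = 99.9° gives PV at 122.3° from the x-axis; with |PV| = 12.5, V = (-16.41, 8.519). The perpendicularity gives VE at right angles to PV, so VE runs at 32.30°; with |VE| = 16.7, E = (-2.290, 17.44). So E.x = -2.290.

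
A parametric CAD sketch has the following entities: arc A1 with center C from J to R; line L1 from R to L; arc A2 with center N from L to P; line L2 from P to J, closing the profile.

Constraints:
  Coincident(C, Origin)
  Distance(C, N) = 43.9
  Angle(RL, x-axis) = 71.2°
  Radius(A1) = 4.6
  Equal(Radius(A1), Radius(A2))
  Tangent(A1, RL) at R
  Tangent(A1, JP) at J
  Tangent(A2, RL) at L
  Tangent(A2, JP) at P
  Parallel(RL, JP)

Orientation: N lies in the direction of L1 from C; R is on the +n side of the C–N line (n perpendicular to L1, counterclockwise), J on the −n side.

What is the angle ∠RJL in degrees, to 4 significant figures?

78.16°

The slot axis is L1's direction at 71.2°, so u = (cos 71.2°, sin 71.2°) = (0.3223, 0.9466) and n = (−sin 71.2°, cos 71.2°) = (-0.9466, 0.3223). C is at the origin and N lies 43.9 along u from C, so N = 43.9·u = (14.15, 41.56). Tangency of A1 to both parallel lines with radius 4.6 puts R and J at C ± 4.6·n: R = (-4.355, 1.482), J = (4.355, -1.482). Equal radii place L and P the same way about N: L = N + 4.6·n = (9.793, 43.04), P = N − 4.6·n = (18.50, 40.08). Then cos ∠RJL = JR·JL / (|JR||JL|), giving 78.16°.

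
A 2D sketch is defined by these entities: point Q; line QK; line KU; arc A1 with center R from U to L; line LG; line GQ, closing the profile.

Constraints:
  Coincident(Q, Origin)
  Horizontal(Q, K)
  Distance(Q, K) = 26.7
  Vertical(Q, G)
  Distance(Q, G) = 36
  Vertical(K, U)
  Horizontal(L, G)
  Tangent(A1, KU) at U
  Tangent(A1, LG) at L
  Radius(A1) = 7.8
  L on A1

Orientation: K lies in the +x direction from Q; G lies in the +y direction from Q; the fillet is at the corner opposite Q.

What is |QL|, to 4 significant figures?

40.66

The virtual corner opposite Q is at (26.70, 36.00). Since A1 is tangent to KU there, RU ⟂ KU and tangency of A1 to LG means the radius RL is perpendicular to LG, with radius 7.8, so the center R sits 7.8 in from both sides at R = (18.90, 28.20). That places the tangent points at U = (26.70, 28.20) on KU and L = (18.90, 36.00) on LG. Then |QL| = |L − Q| = 40.66.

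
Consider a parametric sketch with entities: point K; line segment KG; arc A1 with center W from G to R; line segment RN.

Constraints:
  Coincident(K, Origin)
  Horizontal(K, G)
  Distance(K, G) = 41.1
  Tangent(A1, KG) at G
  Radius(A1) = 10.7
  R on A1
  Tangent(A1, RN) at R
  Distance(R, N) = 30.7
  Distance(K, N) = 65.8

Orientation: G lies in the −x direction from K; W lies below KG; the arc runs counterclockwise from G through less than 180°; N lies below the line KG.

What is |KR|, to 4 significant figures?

52.95

Checks: |WG| = 10.70 ✓; |WR| = 10.70 ✓; ∠(WR, RN) = 90.00° ✓; |RN| = 30.70 ✓; |KN| = 65.80 ✓.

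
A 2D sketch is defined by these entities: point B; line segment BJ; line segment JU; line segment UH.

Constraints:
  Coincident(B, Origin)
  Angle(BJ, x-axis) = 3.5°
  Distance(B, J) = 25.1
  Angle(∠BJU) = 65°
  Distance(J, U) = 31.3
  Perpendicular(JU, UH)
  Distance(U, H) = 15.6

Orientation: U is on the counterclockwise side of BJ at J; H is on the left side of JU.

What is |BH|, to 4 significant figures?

21.89

B is at the origin; BJ runs at 3.5° with length 25.1, so J = 25.1·(cos 3.5°, sin 3.5°) = (25.05, 1.532). ∠BJU = 65.0°, so JU runs at 3.5° + (180° − 65.0°) = 118.5° from the x-axis; with |JU| = 31.3, U = J + 31.3·(cos 118.5°, sin 118.5°) = (10.12, 29.04). JU is perpendicular to UH; with |UH| = 15.6 on the left of JU, H = U + 15.6·(-0.8788, -0.4772) = (-3.591, 21.60). Then |BH| = |H − B| = 21.89.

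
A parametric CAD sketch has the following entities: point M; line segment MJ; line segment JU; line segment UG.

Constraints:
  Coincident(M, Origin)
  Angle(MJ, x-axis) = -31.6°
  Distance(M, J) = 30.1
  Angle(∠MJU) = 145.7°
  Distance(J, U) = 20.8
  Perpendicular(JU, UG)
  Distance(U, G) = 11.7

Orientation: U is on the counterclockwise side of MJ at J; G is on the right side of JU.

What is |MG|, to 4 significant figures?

53.92

M is at the origin; MJ runs at -31.6° with length 30.1, so J = 30.1·(cos -31.6°, sin -31.6°) = (25.64, -15.77). ∠MJU = 145.7°, so JU runs at -31.6° + (180° − 145.7°) = 2.700° from the x-axis; with |JU| = 20.8, U = J + 20.8·(cos 2.700°, sin 2.700°) = (46.41, -14.79). JU is perpendicular to UG; with |UG| = 11.7 on the right of JU, G = U + 11.7·(0.04711, -0.9989) = (46.97, -26.48). Then |MG| = |G − M| = 53.92.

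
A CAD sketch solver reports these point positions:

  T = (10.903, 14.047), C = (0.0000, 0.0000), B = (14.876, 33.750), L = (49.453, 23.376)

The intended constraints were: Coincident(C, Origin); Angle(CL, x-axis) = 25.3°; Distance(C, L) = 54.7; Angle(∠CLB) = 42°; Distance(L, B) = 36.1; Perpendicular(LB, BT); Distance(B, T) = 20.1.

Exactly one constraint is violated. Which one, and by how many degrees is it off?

Perpendicular(LB, BT) — off by 5.30°.

C = (0.00, 0.00) ✓; CL at 25.30° ✓; |CL| = 54.70 ✓; ∠CLB = 42.00° ✓; |LB| = 36.10 ✓; ∠(LB, BT) = 95.30° ✗; |BT| = 20.10 ✓.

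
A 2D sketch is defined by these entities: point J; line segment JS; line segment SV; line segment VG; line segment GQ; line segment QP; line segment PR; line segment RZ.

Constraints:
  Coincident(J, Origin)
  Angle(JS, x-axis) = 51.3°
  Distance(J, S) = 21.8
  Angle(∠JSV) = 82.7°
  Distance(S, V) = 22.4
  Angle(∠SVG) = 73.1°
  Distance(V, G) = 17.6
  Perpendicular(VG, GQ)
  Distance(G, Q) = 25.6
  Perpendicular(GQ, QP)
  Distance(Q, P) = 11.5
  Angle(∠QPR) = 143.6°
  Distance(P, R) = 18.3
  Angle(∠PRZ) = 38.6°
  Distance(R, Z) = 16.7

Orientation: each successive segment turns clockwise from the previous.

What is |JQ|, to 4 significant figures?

15.78

J is at the origin; JS runs at 51.3° with length 21.8, so S = (13.63, 17.01). ∠JSV = 82.7° gives SV at -46.00° from the x-axis; with |SV| = 22.4, V = (29.19, 0.9002). ∠SVG = 73.1° gives VG at -152.9° from the x-axis; with |VG| = 17.6, G = (13.52, -7.117). VG ⟂ GQ, so GQ runs at 117.1°; with |GQ| = 25.6, Q = (1.861, 15.67). Then |JQ| = |Q − J| = 15.78.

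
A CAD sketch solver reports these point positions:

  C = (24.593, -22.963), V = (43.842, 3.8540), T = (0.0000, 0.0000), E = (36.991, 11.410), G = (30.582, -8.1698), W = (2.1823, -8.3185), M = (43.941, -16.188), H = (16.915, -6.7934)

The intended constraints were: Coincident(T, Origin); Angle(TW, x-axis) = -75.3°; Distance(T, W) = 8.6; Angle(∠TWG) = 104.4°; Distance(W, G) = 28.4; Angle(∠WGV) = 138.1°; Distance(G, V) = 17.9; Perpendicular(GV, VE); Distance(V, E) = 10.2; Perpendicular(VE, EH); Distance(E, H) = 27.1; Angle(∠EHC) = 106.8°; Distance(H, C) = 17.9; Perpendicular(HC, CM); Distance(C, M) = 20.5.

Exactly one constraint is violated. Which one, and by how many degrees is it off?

Perpendicular(HC, CM) — off by 6.10°.

T = (0.00, 0.00) ✓; TW at -75.30° ✓; |TW| = 8.600 ✓; ∠TWG = 104.4° ✓; |WG| = 28.40 ✓; ∠WGV = 138.1° ✓; |GV| = 17.90 ✓; ∠(GV, VE) = 90.00° ✓; |VE| = 10.20 ✓; ∠(VE, EH) = 90.00° ✓; |EH| = 27.10 ✓; ∠EHC = 106.8° ✓; |HC| = 17.90 ✓; ∠(HC, CM) = 83.90° ✗; |CM| = 20.50 ✓.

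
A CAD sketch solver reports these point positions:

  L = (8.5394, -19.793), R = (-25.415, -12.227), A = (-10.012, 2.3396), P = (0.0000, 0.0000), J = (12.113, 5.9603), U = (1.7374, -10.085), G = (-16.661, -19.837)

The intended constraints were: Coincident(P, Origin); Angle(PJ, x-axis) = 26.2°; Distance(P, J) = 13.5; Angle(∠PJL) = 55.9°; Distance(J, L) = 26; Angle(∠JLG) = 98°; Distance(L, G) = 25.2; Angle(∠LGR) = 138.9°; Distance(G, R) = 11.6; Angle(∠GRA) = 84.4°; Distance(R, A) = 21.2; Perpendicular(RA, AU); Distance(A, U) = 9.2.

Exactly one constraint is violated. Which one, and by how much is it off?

Distance(A, U) = 9.2 — off by 7.90.

P = (0.00, 0.00) ✓; PJ at 26.20° ✓; |PJ| = 13.50 ✓; ∠PJL = 55.90° ✓; |JL| = 26.00 ✓; ∠JLG = 98.00° ✓; |LG| = 25.20 ✓; ∠LGR = 138.9° ✓; |GR| = 11.60 ✓; ∠GRA = 84.40° ✓; |RA| = 21.20 ✓; ∠(RA, AU) = 90.00° ✓; |AU| = 17.10 ✗.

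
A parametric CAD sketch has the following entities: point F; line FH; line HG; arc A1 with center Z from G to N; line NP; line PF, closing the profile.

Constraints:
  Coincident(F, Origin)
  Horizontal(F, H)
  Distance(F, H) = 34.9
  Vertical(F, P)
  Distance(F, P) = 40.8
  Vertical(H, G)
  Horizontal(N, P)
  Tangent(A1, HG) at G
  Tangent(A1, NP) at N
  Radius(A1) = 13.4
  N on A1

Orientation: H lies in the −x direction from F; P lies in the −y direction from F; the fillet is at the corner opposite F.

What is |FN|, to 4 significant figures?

46.12

F is at the origin; F and H share the same y with |FH| = 34.9 and H on the −x side, so H = (-34.90, 0.000). F and P share the same x with |FP| = 40.8 and P on the −y side, so P = (0.000, -40.80). The virtual corner opposite F is at (-34.90, -40.80). Since A1 is tangent to HG there, ZG ⟂ HG and tangency of A1 to NP means the radius ZN is perpendicular to NP, with radius 13.4, so the center Z sits 13.4 in from both sides at Z = (-21.50, -27.40). That places the tangent points at G = (-34.90, -27.40) on HG and N = (-21.50, -40.80) on NP. Then |FN| = |N − F| = 46.12.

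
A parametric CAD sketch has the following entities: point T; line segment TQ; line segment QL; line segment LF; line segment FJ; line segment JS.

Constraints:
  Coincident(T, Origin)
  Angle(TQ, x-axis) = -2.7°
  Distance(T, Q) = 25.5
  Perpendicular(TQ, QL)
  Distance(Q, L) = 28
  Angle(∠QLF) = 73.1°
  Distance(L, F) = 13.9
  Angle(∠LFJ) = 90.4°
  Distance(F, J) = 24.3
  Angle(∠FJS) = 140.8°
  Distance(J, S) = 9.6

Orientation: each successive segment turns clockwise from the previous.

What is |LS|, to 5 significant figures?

32.786

∠LFJ = 90.4° gives FJ at 70.800° from the x-axis; with |FJ| = 24.3, J = (19.050, -1.5590). ∠FJS = 140.8° gives JS at 31.600° from the x-axis; with |JS| = 9.6, S = (27.226, 3.4713). Then |LS| = |S − L| = 32.786.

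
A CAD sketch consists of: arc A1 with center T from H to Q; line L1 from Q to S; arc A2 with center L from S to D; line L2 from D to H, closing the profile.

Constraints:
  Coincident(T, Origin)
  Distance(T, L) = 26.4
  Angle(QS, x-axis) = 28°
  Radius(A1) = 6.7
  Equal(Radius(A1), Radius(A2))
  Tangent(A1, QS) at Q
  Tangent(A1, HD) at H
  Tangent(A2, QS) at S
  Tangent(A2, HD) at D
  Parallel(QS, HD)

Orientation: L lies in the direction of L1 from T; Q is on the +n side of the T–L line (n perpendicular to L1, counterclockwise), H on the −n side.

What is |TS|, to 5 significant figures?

27.237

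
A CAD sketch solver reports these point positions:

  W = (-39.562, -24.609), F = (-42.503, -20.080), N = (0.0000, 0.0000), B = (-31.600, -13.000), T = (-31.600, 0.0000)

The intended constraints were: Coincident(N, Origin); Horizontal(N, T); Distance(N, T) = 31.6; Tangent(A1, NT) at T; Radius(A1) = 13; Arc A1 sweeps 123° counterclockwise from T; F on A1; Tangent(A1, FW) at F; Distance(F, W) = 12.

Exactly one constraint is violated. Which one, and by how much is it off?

Distance(F, W) = 12 — off by 6.60.

N = (0.00, 0.00) ✓; N.y = 0.00, T.y = 0.00 ✓; |NT| = 31.60 ✓; ∠(BT, TN) = 90.00° ✓; |BT| = 13.00 ✓; bearing(B→F) − bearing(B→T) = 123.0° ✓; |BF| = 13.00 ✓; ∠(BF, FW) = 90.00° ✓; |FW| = 5.400 ✗.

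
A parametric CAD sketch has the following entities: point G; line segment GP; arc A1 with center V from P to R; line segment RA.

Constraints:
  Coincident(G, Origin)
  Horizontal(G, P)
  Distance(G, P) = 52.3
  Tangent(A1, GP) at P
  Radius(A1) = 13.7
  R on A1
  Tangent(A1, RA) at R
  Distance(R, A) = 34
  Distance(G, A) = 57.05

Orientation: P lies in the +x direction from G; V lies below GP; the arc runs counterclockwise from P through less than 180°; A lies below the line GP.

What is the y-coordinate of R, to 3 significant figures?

-11.9

Checks: ∠(VP, PG) = 90.00° ✓; |VP| = 13.70 ✓; |VR| = 13.70 ✓; ∠(VR, RA) = 90.00° ✓; |RA| = 34.00 ✓; |GA| = 57.05 ✓.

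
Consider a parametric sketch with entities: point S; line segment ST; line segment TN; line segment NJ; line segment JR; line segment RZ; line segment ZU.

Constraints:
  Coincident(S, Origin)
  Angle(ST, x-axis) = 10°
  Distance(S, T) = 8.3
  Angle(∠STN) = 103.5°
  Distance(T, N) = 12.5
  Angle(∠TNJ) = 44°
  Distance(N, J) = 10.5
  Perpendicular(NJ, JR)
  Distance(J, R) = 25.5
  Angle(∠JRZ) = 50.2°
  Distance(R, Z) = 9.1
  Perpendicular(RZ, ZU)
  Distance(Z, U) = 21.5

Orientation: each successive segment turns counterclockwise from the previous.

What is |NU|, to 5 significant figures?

17.557

S is at the origin; ST runs at 10.0° with length 8.3, so T = (8.1739, 1.4413). ∠STN = 103.5° gives TN at 86.500° from the x-axis; with |TN| = 12.5, N = (8.9370, 13.918). ∠TNJ = 44.0° gives NJ at -137.50° from the x-axis; with |NJ| = 10.5, J = (1.1956, 6.8243). The perpendicularity gives JR at right angles to NJ, so JR runs at -47.500°; with |JR| = 25.5, R = (18.423, -11.976). ∠JRZ = 50.2° gives RZ at 82.300° from the x-axis; with |RZ| = 9.1, Z = (19.642, -2.9584). The perpendicularity gives ZU at right angles to RZ, so ZU runs at 172.30°; with |ZU| = 21.5, U = (-1.6637, -0.077654). Then |NU| = |U − N| = 17.557.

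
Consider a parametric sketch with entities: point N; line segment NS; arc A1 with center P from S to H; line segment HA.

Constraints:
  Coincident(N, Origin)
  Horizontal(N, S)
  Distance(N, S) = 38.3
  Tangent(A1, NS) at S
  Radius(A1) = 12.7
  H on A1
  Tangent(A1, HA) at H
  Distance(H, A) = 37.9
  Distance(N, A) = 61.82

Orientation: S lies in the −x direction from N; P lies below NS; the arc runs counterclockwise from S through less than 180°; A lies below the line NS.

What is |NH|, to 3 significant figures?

53.0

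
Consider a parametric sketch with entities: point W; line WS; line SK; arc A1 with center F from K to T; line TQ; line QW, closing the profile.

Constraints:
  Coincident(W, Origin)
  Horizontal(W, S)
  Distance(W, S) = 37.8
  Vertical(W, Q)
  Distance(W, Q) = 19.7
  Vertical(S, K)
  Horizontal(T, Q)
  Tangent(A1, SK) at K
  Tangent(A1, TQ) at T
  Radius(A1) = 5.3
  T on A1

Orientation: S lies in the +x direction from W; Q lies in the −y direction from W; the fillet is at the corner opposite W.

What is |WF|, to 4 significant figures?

35.55

W is at the origin; WS is horizontal with |WS| = 37.8 and S on the +x side, so S = (37.80, 0.000). WQ is vertical with |WQ| = 19.7 and Q on the −y side, so Q = (0.000, -19.70). The virtual corner opposite W is at (37.80, -19.70). A1 meets SK tangentially, so FK is at right angles to SK and tangency of A1 to TQ means the radius FT is perpendicular to TQ, with radius 5.3, so the center F sits 5.3 in from both sides at F = (32.50, -14.40). Then |WF| = |F − W| = 35.55.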